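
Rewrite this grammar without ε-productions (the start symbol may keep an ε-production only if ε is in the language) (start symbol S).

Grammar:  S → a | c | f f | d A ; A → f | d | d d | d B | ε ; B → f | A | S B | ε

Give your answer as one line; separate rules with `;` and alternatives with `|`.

S → a | c | f f | d A | d; A → f | d | d d | d B; B → f | A | S B | S

The nullable symbols are {A, B}.
ε ∉ L(G), so no ε-production is kept.
Add the nullable-subset variants: S → d A gives d A | d. B → S B gives S B | S.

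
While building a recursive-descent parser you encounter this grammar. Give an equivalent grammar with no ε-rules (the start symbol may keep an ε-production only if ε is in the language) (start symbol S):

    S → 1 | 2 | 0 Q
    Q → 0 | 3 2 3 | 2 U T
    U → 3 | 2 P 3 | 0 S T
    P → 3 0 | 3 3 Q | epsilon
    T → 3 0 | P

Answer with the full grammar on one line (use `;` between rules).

The nullable symbols are {P, T}.
ε ∉ L(G), so no ε-production is kept.
For each production, add variants omitting each subset of nullable occurrences: Q → 2 U T gives 2 U T | 2 U. U → 2 P 3 gives 2 P 3 | 2 3. U → 0 S T gives 0 S T | 0 S.

S → 1 | 2 | 0 Q; Q → 0 | 3 2 3 | 2 U T | 2 U; U → 3 | 2 P 3 | 2 3 | 0 S T | 0 S; P → 3 0 | 3 3 Q; T → 3 0 | P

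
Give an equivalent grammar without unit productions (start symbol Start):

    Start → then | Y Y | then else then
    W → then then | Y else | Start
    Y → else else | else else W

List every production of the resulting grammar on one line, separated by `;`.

Unit pairs: W ⇒* {Start}.
For each unit pair (A, B), copy every non-unit production of B to A, then drop all unit productions.

Start → then | Y Y | then else then; W → then | Y Y | then else then | then then | Y else; Y → else else | else else W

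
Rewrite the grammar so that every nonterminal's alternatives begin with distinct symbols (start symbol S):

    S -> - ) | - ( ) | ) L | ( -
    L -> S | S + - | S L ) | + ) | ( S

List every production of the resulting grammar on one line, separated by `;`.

S has alternatives sharing prefix '-': factor to S → - S' with S' → ) | ( ).
L has alternatives sharing prefix 'S': factor to L → S L' with L' → ε | + - | L ).

S -> ) L | ( - | - S'; L -> + ) | ( S | S L'; S' -> ) | ( ); L' -> ε | + - | L )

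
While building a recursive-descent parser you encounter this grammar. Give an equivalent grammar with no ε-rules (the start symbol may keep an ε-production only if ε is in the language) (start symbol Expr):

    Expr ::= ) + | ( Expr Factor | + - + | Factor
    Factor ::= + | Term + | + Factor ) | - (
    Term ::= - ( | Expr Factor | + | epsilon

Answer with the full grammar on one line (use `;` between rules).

Expr ::= ) + | ( Expr Factor | + - + | Factor; Factor ::= + | Term + | + Factor ) | - (; Term ::= - ( | Expr Factor | +

Nullable set = {Term}.
ε ∉ L(G), so no ε-production is kept.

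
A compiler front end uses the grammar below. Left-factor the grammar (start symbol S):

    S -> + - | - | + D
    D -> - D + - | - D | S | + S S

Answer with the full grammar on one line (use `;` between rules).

S has alternatives sharing prefix '+': factor to S → + S' with S' → - | D.
D has alternatives sharing prefix '- D': factor to D → - D D' with D' → + - | ε.

S -> - | + S'; D -> S | + S S | - D D'; S' -> - | D; D' -> + - | eps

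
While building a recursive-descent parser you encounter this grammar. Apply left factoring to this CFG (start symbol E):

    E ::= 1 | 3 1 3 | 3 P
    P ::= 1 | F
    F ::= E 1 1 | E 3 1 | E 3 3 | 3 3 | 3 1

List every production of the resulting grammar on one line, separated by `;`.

E ::= 1 | 3 E'; P ::= 1 | F; F ::= E F' | 3 F''; E' ::= 1 3 | P; F' ::= 1 1 | 3 F'''; F'' ::= 3 | 1; F''' ::= 1 | 3

E has alternatives sharing prefix '3': factor to E → 3 E' with E' → 1 3 | P.
F has alternatives sharing prefix 'E': factor to F → E F' with F' → 1 1 | 3 1 | 3 3.
F has alternatives sharing prefix '3': factor to F → 3 F'' with F'' → 3 | 1.
F' has alternatives sharing prefix '3': factor to F' → 3 F''' with F''' → 1 | 3.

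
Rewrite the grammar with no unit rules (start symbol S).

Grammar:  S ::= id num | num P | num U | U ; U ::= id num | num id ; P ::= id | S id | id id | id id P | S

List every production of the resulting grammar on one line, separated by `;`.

S ::= id num | num id | num P | num U; U ::= id num | num id; P ::= id num | num id | num P | num U | id | S id | id id | id id P

Unit pairs: P ⇒* {S, U}; S ⇒* {U}.
For each unit pair (A, B), copy every non-unit production of B to A, then drop all unit productions.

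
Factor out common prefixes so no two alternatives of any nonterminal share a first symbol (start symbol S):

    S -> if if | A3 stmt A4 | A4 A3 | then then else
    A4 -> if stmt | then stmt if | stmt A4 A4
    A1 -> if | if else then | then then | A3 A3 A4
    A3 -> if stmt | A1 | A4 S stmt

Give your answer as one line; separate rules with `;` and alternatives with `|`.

S -> if if | A3 stmt A4 | A4 A3 | then then else; A4 -> if stmt | then stmt if | stmt A4 A4; A1 -> then then | A3 A3 A4 | if A1'; A3 -> if stmt | A1 | A4 S stmt; A1' -> ε | else then

A1 has alternatives sharing prefix 'if': factor to A1 → if A1' with A1' → ε | else then.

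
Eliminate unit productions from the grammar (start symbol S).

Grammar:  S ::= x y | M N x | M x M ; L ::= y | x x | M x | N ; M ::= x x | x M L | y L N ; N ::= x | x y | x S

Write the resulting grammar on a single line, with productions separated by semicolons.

Unit pairs: L ⇒* {N}.
Replace each nonterminal's rules with the union of the non-unit rules of every nonterminal it unit-derives.

S ::= x y | M N x | M x M; L ::= y | x x | M x | x | x y | x S; M ::= x x | x M L | y L N; N ::= x | x y | x S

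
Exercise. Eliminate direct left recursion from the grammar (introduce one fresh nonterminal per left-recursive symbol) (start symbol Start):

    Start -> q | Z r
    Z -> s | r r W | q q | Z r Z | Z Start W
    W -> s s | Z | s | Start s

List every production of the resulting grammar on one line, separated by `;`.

Start -> q | Z r; Z -> s Z1 | r r W Z1 | q q Z1; W -> s s | Z | s | Start s; Z1 -> r Z Z1 | Start W Z1 | ε

Directly left-recursive nonterminal: Z.
For Z: α = {r Z, Start W}, β = {s, r r W, q q}. Rewrite as Z → β Z1 and Z1 → α Z1 | ε.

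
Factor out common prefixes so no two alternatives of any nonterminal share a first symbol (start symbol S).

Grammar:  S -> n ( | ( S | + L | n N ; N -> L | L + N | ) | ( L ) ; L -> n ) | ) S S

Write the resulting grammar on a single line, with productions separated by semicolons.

S has alternatives sharing prefix 'n': factor to S → n S' with S' → ( | N.
N has alternatives sharing prefix 'L': factor to N → L N' with N' → ε | + N.

S -> ( S | + L | n S'; N -> ) | ( L ) | L N'; L -> n ) | ) S S; S' -> ( | N; N' -> ε | + N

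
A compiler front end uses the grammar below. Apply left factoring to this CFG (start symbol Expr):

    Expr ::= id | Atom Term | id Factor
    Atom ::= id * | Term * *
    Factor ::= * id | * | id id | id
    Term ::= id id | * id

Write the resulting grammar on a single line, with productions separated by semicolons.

Expr has alternatives sharing prefix 'id': factor to Expr → id Expr1 with Expr1 → ε | Factor.
Factor has alternatives sharing prefix '*': factor to Factor → * Factor1 with Factor1 → id | ε.
Factor has alternatives sharing prefix 'id': factor to Factor → id Factor2 with Factor2 → id | ε.

Expr ::= Atom Term | id Expr1; Atom ::= id * | Term * *; Factor ::= * Factor1 | id Factor2; Term ::= id id | * id; Expr1 ::= ε | Factor; Factor1 ::= id | ε; Factor2 ::= id | ε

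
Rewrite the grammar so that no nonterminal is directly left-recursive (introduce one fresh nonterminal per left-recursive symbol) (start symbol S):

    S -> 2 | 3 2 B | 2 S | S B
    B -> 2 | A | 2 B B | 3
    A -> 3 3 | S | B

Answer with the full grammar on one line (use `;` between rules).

S -> 2 S' | 3 2 B S' | 2 S S'; B -> 2 | A | 2 B B | 3; A -> 3 3 | S | B; S' -> B S' | epsilon

Directly left-recursive nonterminal: S.
For S: α = {B}, β = {2, 3 2 B, 2 S}. Rewrite as S → β S' and S' → α S' | ε.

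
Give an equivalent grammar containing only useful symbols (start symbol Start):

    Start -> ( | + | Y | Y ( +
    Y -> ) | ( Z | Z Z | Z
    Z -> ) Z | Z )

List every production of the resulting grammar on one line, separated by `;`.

Generating nonterminals: {Start, Y}.
Reachable from Start after that: {Start, Y}.
Removed useless symbols: {Z} and every production mentioning them.

Start -> ( | + | Y | Y ( +; Y -> )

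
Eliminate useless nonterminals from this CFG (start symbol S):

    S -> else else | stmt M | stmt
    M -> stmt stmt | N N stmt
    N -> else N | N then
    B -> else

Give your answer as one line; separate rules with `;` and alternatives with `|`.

S -> else else | stmt M | stmt; M -> stmt stmt

Generating nonterminals: {B, M, S}.
Reachable from S after that: {M, S}.
Removed useless symbols: {B, N} and every production mentioning them.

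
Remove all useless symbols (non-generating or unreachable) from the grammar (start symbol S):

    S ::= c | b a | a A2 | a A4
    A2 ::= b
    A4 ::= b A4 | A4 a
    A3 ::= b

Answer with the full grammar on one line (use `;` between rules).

S ::= c | b a | a A2; A2 ::= b

Generating nonterminals: {A2, A3, S}.
Reachable from S after that: {A2, S}.
Removed useless symbols: {A3, A4} and every production mentioning them.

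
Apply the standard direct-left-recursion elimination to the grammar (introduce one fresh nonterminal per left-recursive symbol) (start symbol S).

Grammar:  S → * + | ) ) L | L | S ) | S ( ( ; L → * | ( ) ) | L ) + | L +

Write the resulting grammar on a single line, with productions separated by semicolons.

S, L are directly left-recursive.
For S: α = {), ( (}, β = {* +, ) ) L, L}. Rewrite as S → β S' and S' → α S' | ε.
For L: α = {) +, +}, β = {*, ( ) )}. Rewrite as L → β L' and L' → α L' | ε.

S → * + S' | ) ) L S' | L S'; L → * L' | ( ) ) L'; S' → ) S' | ( ( S' | eps; L' → ) + L' | + L' | eps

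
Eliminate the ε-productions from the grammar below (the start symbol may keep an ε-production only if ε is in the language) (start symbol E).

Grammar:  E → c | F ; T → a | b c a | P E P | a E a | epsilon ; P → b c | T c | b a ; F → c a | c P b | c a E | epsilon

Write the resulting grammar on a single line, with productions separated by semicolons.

E → c | F | ε; T → a | b c a | P E P | P P | a E a | a a; P → b c | T c | c | b a; F → c a | c P b | c a E

Nullable nonterminals: {E, F, T}.
ε ∈ L(G) since E is nullable, so keep E → ε.
For each production, add variants omitting each subset of nullable occurrences: T → P E P gives P E P | P P. T → a E a gives a E a | a a. P → T c gives T c | c.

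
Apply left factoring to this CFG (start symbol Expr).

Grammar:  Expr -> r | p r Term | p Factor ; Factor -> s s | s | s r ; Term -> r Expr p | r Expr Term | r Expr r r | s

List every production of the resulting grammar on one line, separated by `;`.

Expr has alternatives sharing prefix 'p': factor to Expr → p Expr1 with Expr1 → r Term | Factor.
Factor has alternatives sharing prefix 's': factor to Factor → s Factor1 with Factor1 → s | ε | r.
Term has alternatives sharing prefix 'r Expr': factor to Term → r Expr Term1 with Term1 → p | Term | r r.

Expr -> r | p Expr1; Factor -> s Factor1; Term -> s | r Expr Term1; Expr1 -> r Term | Factor; Factor1 -> s | ε | r; Term1 -> p | Term | r r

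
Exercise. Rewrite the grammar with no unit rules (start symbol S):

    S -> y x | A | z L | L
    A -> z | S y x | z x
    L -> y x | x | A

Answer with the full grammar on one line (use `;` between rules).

S -> y x | x | z L | z | S y x | z x; A -> z | S y x | z x; L -> y x | x | z | S y x | z x

Unit pairs: L ⇒* {A}; S ⇒* {A, L}.
For each unit pair (A, B), copy every non-unit production of B to A, then drop all unit productions.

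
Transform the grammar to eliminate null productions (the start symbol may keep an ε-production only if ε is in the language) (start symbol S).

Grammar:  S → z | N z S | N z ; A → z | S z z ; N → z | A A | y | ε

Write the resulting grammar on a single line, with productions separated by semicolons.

S → z | N z S | z S | N z; A → z | S z z; N → z | A A | y

Nullable set = {N}.
ε ∉ L(G), so no ε-production is kept.
Add the nullable-subset variants: S → N z S gives N z S | z S.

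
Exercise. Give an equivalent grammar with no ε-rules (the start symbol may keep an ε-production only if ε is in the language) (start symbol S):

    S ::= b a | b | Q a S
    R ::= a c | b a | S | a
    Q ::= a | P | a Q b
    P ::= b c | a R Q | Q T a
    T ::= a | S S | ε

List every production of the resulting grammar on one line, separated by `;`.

Nullable set = {T}.
ε ∉ L(G), so no ε-production is kept.
For each production, add variants omitting each subset of nullable occurrences: P → Q T a gives Q T a | Q a.

S ::= b a | b | Q a S; R ::= a c | b a | S | a; Q ::= a | P | a Q b; P ::= b c | a R Q | Q T a | Q a; T ::= a | S S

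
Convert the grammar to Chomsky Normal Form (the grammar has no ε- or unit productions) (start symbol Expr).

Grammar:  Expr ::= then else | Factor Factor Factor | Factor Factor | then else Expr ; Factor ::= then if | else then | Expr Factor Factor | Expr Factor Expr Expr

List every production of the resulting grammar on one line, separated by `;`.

Introduce a nonterminal for each terminal appearing in a rule of length ≥ 2: X1 → then, X2 → else, X3 → if.
Binarize each right-hand side of length ≥ 3 by chaining fresh nonterminals (Y1, Y2, …): affected rules were Expr → Factor Factor Factor; Expr → X1 X2 Expr; Factor → Expr Factor Factor; Factor → Expr Factor Expr Expr.

Expr ::= X1 X2 | Factor Y1 | Factor Factor | X1 Y2; Factor ::= X1 X3 | X2 X1 | Expr Y3 | Expr Y4; X1 ::= then; X2 ::= else; X3 ::= if; Y1 ::= Factor Factor; Y2 ::= X2 Expr; Y3 ::= Factor Factor; Y4 ::= Factor Y5; Y5 ::= Expr Expr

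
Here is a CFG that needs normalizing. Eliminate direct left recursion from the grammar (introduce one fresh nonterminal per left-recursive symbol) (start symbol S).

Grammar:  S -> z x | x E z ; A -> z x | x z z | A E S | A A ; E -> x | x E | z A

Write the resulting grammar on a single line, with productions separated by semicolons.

S -> z x | x E z; A -> z x A' | x z z A'; E -> x | x E | z A; A' -> E S A' | A A' | ε

Directly left-recursive nonterminal: A.
For A: α = {E S, A}, β = {z x, x z z}. Rewrite as A → β A' and A' → α A' | ε.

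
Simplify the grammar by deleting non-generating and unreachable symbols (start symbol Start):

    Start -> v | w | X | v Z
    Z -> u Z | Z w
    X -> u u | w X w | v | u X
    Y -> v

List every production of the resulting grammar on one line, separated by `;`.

Start -> v | w | X; X -> u u | w X w | v | u X

Generating nonterminals: {Start, X, Y}.
Reachable from Start after that: {Start, X}.
Removed useless symbols: {Y, Z} and every production mentioning them.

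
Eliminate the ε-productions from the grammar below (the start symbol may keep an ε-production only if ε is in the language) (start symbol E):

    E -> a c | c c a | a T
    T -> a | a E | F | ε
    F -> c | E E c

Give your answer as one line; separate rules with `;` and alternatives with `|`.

E -> a c | c c a | a T | a; T -> a | a E | F; F -> c | E E c

Nullable set = {T}.
ε ∉ L(G), so no ε-production is kept.
Expand every rule over subsets of its nullable positions: E → a T gives a T | a.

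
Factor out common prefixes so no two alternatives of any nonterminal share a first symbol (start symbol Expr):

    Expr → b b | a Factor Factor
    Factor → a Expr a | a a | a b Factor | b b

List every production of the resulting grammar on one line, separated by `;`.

Factor has alternatives sharing prefix 'a': factor to Factor → a Factor1 with Factor1 → Expr a | a | b Factor.

Expr → b b | a Factor Factor; Factor → b b | a Factor1; Factor1 → Expr a | a | b Factor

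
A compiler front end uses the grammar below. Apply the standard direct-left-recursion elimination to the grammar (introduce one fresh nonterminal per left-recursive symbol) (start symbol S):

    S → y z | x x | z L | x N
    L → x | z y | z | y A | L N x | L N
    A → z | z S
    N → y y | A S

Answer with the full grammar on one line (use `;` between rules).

S → y z | x x | z L | x N; L → x L' | z y L' | z L' | y A L'; A → z | z S; N → y y | A S; L' → N x L' | N L' | ε

Directly left-recursive nonterminal: L.
For L: α = {N x, N}, β = {x, z y, z, y A}. Rewrite as L → β L' and L' → α L' | ε.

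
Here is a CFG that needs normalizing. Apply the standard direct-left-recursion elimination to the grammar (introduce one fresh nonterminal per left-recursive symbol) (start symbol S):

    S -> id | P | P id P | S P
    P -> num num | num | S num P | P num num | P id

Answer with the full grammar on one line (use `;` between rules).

S, P are directly left-recursive.
For S: α = {P}, β = {id, P, P id P}. Rewrite as S → β S' and S' → α S' | ε.
For P: α = {num num, id}, β = {num num, num, S num P}. Rewrite as P → β P' and P' → α P' | ε.

S -> id S' | P S' | P id P S'; P -> num num P' | num P' | S num P P'; S' -> P S' | ε; P' -> num num P' | id P' | ε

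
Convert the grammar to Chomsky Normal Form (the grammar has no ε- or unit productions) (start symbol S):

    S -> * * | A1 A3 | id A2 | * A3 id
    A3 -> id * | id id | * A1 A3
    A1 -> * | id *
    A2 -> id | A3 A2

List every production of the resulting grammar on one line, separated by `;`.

Introduce a nonterminal for each terminal appearing in a rule of length ≥ 2: X1 → *, X2 → id.
Binarize each right-hand side of length ≥ 3 by chaining fresh nonterminals (Y1, Y2, …): affected rules were S → X1 A3 X2; A3 → X1 A1 A3.

S -> X1 X1 | A1 A3 | X2 A2 | X1 Y1; A3 -> X2 X1 | X2 X2 | X1 Y2; A1 -> * | X2 X1; A2 -> id | A3 A2; X1 -> *; X2 -> id; Y1 -> A3 X2; Y2 -> A1 A3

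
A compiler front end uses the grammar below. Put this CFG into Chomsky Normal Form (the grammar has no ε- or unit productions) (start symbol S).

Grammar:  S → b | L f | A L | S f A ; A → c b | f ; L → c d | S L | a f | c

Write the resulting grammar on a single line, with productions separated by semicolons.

S → b | L X1 | A L | S Y1; A → X2 X3 | f; L → X2 X4 | S L | X5 X1 | c; X1 → f; X2 → c; X3 → b; X4 → d; X5 → a; Y1 → X1 A

Introduce a nonterminal for each terminal appearing in a rule of length ≥ 2: X1 → f, X2 → c, X3 → b, X4 → d, X5 → a.
Binarize each right-hand side of length ≥ 3 by chaining fresh nonterminals (Y1, Y2, …): affected rules were S → S X1 A.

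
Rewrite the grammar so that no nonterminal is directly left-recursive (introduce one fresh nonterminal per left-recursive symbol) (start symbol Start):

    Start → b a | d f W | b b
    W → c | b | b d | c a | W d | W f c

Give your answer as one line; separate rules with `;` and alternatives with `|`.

Directly left-recursive nonterminal: W.
For W: α = {d, f c}, β = {c, b, b d, c a}. Rewrite as W → β W1 and W1 → α W1 | ε.

Start → b a | d f W | b b; W → c W1 | b W1 | b d W1 | c a W1; W1 → d W1 | f c W1 | ε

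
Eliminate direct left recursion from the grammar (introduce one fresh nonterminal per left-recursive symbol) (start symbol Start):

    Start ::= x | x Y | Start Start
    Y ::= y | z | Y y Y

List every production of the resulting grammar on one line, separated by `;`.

Start, Y are directly left-recursive.
For Start: α = {Start}, β = {x, x Y}. Rewrite as Start → β Start1 and Start1 → α Start1 | ε.
For Y: α = {y Y}, β = {y, z}. Rewrite as Y → β Y1 and Y1 → α Y1 | ε.

Start ::= x Start1 | x Y Start1; Y ::= y Y1 | z Y1; Start1 ::= Start Start1 | ε; Y1 ::= y Y Y1 | ε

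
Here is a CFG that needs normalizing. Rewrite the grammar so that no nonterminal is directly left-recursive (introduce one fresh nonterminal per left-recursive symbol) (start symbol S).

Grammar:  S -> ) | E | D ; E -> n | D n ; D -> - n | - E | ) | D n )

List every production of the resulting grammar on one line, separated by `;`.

S -> ) | E | D; E -> n | D n; D -> - n D' | - E D' | ) D'; D' -> n ) D' | ε

D is directly left-recursive.
For D: α = {n )}, β = {- n, - E, )}. Rewrite as D → β D' and D' → α D' | ε.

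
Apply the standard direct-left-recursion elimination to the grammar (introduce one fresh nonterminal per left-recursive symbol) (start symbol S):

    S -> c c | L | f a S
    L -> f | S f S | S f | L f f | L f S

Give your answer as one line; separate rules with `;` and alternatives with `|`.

Directly left-recursive nonterminal: L.
For L: α = {f f, f S}, β = {f, S f S, S f}. Rewrite as L → β L' and L' → α L' | ε.

S -> c c | L | f a S; L -> f L' | S f S L' | S f L'; L' -> f f L' | f S L' | ε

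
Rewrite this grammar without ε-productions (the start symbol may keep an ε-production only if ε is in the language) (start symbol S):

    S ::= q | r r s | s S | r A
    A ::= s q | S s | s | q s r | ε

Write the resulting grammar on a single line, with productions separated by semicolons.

S ::= q | r r s | s S | r A | r; A ::= s q | S s | s | q s r

Nullable set = {A}.
ε ∉ L(G), so no ε-production is kept.
Expand every rule over subsets of its nullable positions: S → r A gives r A | r.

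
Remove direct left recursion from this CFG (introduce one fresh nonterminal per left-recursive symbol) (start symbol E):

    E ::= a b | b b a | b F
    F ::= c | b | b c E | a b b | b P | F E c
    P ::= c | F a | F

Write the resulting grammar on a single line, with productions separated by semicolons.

E ::= a b | b b a | b F; F ::= c F' | b F' | b c E F' | a b b F' | b P F'; P ::= c | F a | F; F' ::= E c F' | ε

Directly left-recursive nonterminal: F.
For F: α = {E c}, β = {c, b, b c E, a b b, b P}. Rewrite as F → β F' and F' → α F' | ε.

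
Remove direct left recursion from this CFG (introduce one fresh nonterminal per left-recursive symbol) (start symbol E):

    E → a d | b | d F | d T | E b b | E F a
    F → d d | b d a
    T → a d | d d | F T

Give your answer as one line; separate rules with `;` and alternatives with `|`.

E → a d E' | b E' | d F E' | d T E'; F → d d | b d a; T → a d | d d | F T; E' → b b E' | F a E' | ε

E is directly left-recursive.
For E: α = {b b, F a}, β = {a d, b, d F, d T}. Rewrite as E → β E' and E' → α E' | ε.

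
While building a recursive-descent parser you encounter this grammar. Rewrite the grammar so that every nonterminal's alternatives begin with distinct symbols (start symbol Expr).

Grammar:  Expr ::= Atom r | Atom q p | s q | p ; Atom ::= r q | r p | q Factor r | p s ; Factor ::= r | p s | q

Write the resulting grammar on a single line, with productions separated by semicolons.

Expr has alternatives sharing prefix 'Atom': factor to Expr → Atom Expr1 with Expr1 → r | q p.
Atom has alternatives sharing prefix 'r': factor to Atom → r Atom1 with Atom1 → q | p.

Expr ::= s q | p | Atom Expr1; Atom ::= q Factor r | p s | r Atom1; Factor ::= r | p s | q; Expr1 ::= r | q p; Atom1 ::= q | p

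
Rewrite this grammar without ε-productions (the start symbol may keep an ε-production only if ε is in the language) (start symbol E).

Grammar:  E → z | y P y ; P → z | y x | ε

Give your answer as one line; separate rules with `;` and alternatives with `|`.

Nullable set = {P}.
ε ∉ L(G), so no ε-production is kept.
For each production, add variants omitting each subset of nullable occurrences: E → y P y gives y P y | y y.

E → z | y P y | y y; P → z | y x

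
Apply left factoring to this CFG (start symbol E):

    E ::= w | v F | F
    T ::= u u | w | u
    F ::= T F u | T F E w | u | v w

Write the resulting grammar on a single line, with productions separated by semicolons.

T has alternatives sharing prefix 'u': factor to T → u T' with T' → u | ε.
F has alternatives sharing prefix 'T F': factor to F → T F F' with F' → u | E w.

E ::= w | v F | F; T ::= w | u T'; F ::= u | v w | T F F'; T' ::= u | ε; F' ::= u | E w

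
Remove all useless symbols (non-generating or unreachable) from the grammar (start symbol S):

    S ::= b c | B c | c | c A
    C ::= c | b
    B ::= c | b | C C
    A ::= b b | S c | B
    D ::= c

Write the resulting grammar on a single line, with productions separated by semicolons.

S ::= b c | B c | c | c A; C ::= c | b; B ::= c | b | C C; A ::= b b | S c | B

Generating nonterminals: {A, B, C, D, S}.
Reachable from S after that: {A, B, C, S}.
Removed useless symbols: {D} and every production mentioning them.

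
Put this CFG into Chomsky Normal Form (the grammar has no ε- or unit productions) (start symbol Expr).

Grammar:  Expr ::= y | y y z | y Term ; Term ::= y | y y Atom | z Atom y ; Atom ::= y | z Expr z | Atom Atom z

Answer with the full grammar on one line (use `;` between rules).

Expr ::= y | X1 Y1 | X1 Term; Term ::= y | X1 Y2 | X2 Y3; Atom ::= y | X2 Y4 | Atom Y5; X1 ::= y; X2 ::= z; Y1 ::= X1 X2; Y2 ::= X1 Atom; Y3 ::= Atom X1; Y4 ::= Expr X2; Y5 ::= Atom X2

Introduce a nonterminal for each terminal appearing in a rule of length ≥ 2: X1 → y, X2 → z.
Binarize each right-hand side of length ≥ 3 by chaining fresh nonterminals (Y1, Y2, …): affected rules were Expr → X1 X1 X2; Term → X1 X1 Atom; Term → X2 Atom X1; Atom → X2 Expr X2.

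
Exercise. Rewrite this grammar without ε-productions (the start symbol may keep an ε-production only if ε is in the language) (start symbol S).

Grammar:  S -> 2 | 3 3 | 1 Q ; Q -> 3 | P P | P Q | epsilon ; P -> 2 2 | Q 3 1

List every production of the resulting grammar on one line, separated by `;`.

The nullable symbols are {Q}.
ε ∉ L(G), so no ε-production is kept.
Expand every rule over subsets of its nullable positions: S → 1 Q gives 1 Q | 1. Q → P Q gives P Q | P. P → Q 3 1 gives Q 3 1 | 3 1.

S -> 2 | 3 3 | 1 Q | 1; Q -> 3 | P P | P Q | P; P -> 2 2 | Q 3 1 | 3 1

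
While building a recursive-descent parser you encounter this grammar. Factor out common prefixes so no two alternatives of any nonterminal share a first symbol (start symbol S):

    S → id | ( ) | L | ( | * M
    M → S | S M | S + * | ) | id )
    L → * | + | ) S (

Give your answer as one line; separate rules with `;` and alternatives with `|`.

S has alternatives sharing prefix '(': factor to S → ( S' with S' → ) | ε.
M has alternatives sharing prefix 'S': factor to M → S M' with M' → ε | M | + *.

S → id | L | * M | ( S'; M → ) | id ) | S M'; L → * | + | ) S (; S' → ) | ε; M' → ε | M | + *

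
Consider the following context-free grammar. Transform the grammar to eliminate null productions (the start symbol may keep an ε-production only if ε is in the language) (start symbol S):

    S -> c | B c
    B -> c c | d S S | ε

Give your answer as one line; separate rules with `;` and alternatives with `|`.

S -> c | B c; B -> c c | d S S

Nullable set = {B}.
ε ∉ L(G), so no ε-production is kept.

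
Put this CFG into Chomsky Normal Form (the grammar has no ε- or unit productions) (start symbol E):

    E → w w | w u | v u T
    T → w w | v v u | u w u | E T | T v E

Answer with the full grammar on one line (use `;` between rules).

Introduce a nonterminal for each terminal appearing in a rule of length ≥ 2: X1 → w, X2 → u, X3 → v.
Binarize each right-hand side of length ≥ 3 by chaining fresh nonterminals (Y1, Y2, …): affected rules were E → X3 X2 T; T → X3 X3 X2; T → X2 X1 X2; T → T X3 E.

E → X1 X1 | X1 X2 | X3 Y1; T → X1 X1 | X3 Y2 | X2 Y3 | E T | T Y4; X1 → w; X2 → u; X3 → v; Y1 → X2 T; Y2 → X3 X2; Y3 → X1 X2; Y4 → X3 E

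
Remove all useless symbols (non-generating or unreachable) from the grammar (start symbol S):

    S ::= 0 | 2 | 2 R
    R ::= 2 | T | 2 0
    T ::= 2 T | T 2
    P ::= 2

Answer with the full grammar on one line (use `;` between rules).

S ::= 0 | 2 | 2 R; R ::= 2 | 2 0

Generating nonterminals: {P, R, S}.
Reachable from S after that: {R, S}.
Removed useless symbols: {P, T} and every production mentioning them.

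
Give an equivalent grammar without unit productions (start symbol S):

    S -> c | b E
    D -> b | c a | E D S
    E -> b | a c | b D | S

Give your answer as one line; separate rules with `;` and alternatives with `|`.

S -> c | b E; D -> b | c a | E D S; E -> b | a c | b D | c | b E

Unit pairs: E ⇒* {S}.
Replace each nonterminal's rules with the union of the non-unit rules of every nonterminal it unit-derives.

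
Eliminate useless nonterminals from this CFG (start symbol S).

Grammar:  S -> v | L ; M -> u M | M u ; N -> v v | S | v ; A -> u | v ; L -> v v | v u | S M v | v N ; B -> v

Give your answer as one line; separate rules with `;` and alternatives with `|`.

Generating nonterminals: {A, B, L, N, S}.
Reachable from S after that: {L, N, S}.
Removed useless symbols: {A, B, M} and every production mentioning them.

S -> v | L; N -> v v | S | v; L -> v v | v u | v N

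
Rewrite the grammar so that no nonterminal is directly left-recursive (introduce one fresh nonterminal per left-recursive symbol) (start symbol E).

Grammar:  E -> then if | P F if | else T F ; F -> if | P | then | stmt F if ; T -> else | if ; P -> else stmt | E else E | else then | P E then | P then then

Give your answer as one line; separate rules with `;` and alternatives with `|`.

E -> then if | P F if | else T F; F -> if | P | then | stmt F if; T -> else | if; P -> else stmt P' | E else E P' | else then P'; P' -> E then P' | then then P' | ε

Left recursion appears on P.
For P: α = {E then, then then}, β = {else stmt, E else E, else then}. Rewrite as P → β P' and P' → α P' | ε.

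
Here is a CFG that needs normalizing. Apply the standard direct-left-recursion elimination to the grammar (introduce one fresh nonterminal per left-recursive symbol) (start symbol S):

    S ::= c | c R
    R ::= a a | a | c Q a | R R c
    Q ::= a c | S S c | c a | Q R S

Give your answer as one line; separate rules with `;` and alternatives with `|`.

S ::= c | c R; R ::= a a R' | a R' | c Q a R'; Q ::= a c Q' | S S c Q' | c a Q'; R' ::= R c R' | ε; Q' ::= R S Q' | ε

R, Q are directly left-recursive.
For R: α = {R c}, β = {a a, a, c Q a}. Rewrite as R → β R' and R' → α R' | ε.
For Q: α = {R S}, β = {a c, S S c, c a}. Rewrite as Q → β Q' and Q' → α Q' | ε.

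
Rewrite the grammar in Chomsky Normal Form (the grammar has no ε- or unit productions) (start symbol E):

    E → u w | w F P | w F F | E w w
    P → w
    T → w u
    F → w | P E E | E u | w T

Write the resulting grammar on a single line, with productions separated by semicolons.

Introduce a nonterminal for each terminal appearing in a rule of length ≥ 2: X1 → u, X2 → w.
Binarize each right-hand side of length ≥ 3 by chaining fresh nonterminals (Y1, Y2, …): affected rules were E → X2 F P; E → X2 F F; E → E X2 X2; F → P E E.

E → X1 X2 | X2 Y1 | X2 Y2 | E Y3; P → w; T → X2 X1; F → w | P Y4 | E X1 | X2 T; X1 → u; X2 → w; Y1 → F P; Y2 → F F; Y3 → X2 X2; Y4 → E E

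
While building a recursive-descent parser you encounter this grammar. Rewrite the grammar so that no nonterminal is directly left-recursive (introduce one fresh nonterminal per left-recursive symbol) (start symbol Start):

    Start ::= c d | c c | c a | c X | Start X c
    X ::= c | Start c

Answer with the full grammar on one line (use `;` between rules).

Left recursion appears on Start.
For Start: α = {X c}, β = {c d, c c, c a, c X}. Rewrite as Start → β Start1 and Start1 → α Start1 | ε.

Start ::= c d Start1 | c c Start1 | c a Start1 | c X Start1; X ::= c | Start c; Start1 ::= X c Start1 | ε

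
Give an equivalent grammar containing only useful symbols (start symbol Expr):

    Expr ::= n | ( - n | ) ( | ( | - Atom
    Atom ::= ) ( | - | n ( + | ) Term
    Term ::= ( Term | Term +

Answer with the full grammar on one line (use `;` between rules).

Expr ::= n | ( - n | ) ( | ( | - Atom; Atom ::= ) ( | - | n ( +

Generating nonterminals: {Atom, Expr}.
Reachable from Expr after that: {Atom, Expr}.
Removed useless symbols: {Term} and every production mentioning them.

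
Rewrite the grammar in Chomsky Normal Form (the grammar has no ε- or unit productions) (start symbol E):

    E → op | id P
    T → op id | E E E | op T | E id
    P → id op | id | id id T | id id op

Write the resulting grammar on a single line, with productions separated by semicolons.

E → op | X1 P; T → X2 X1 | E Y1 | X2 T | E X1; P → X1 X2 | id | X1 Y2 | X1 Y3; X1 → id; X2 → op; Y1 → E E; Y2 → X1 T; Y3 → X1 X2

Introduce a nonterminal for each terminal appearing in a rule of length ≥ 2: X1 → id, X2 → op.
Binarize each right-hand side of length ≥ 3 by chaining fresh nonterminals (Y1, Y2, …): affected rules were T → E E E; P → X1 X1 T; P → X1 X1 X2.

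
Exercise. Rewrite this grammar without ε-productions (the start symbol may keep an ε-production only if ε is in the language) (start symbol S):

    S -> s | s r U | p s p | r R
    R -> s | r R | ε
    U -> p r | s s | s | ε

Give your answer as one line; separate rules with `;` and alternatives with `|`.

Nullable set = {R, U}.
ε ∉ L(G), so no ε-production is kept.
Add the nullable-subset variants: S → s r U gives s r U | s r. S → r R gives r R | r. R → r R gives r R | r.

S -> s | s r U | s r | p s p | r R | r; R -> s | r R | r; U -> p r | s s | s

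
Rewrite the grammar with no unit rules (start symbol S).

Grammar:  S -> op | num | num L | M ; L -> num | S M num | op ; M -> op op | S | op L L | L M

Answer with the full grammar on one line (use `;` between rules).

Unit pairs: M ⇒* {S}; S ⇒* {M}.
Replace each nonterminal's rules with the union of the non-unit rules of every nonterminal it unit-derives.

S -> op | num | num L | op op | op L L | L M; L -> num | S M num | op; M -> op | num | num L | op op | op L L | L M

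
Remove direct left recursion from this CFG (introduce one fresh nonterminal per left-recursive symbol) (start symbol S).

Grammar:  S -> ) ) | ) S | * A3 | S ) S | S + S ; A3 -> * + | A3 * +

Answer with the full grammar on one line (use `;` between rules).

S -> ) ) S' | ) S S' | * A3 S'; A3 -> * + A3'; S' -> ) S S' | + S S' | ε; A3' -> * + A3' | ε

S, A3 are directly left-recursive.
For S: α = {) S, + S}, β = {) ), ) S, * A3}. Rewrite as S → β S' and S' → α S' | ε.
For A3: α = {* +}, β = {* +}. Rewrite as A3 → β A3' and A3' → α A3' | ε.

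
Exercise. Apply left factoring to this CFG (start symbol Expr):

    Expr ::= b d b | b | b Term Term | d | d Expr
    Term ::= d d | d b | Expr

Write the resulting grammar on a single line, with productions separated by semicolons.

Expr has alternatives sharing prefix 'b': factor to Expr → b Expr1 with Expr1 → d b | ε | Term Term.
Expr has alternatives sharing prefix 'd': factor to Expr → d Expr2 with Expr2 → ε | Expr.
Term has alternatives sharing prefix 'd': factor to Term → d Term1 with Term1 → d | b.

Expr ::= b Expr1 | d Expr2; Term ::= Expr | d Term1; Expr1 ::= d b | ε | Term Term; Expr2 ::= ε | Expr; Term1 ::= d | b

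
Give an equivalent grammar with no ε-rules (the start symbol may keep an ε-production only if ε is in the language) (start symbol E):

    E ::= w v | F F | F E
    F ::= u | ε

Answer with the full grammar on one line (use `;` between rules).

The nullable symbols are {E, F}.
ε ∈ L(G) since E is nullable, so keep E → ε.
Add the nullable-subset variants: E → F F gives F F | F.

E ::= w v | F F | F | F E | ε; F ::= u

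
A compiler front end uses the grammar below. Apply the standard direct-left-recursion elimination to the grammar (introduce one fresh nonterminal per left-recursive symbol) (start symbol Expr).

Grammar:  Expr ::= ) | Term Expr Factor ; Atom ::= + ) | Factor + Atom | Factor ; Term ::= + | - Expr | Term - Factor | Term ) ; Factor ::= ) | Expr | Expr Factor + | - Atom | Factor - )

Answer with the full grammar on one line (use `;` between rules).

Expr ::= ) | Term Expr Factor; Atom ::= + ) | Factor + Atom | Factor; Term ::= + Term1 | - Expr Term1; Factor ::= ) Factor1 | Expr Factor1 | Expr Factor + Factor1 | - Atom Factor1; Term1 ::= - Factor Term1 | ) Term1 | ε; Factor1 ::= - ) Factor1 | ε

Left recursion appears on Term, Factor.
For Term: α = {- Factor, )}, β = {+, - Expr}. Rewrite as Term → β Term1 and Term1 → α Term1 | ε.
For Factor: α = {- )}, β = {), Expr, Expr Factor +, - Atom}. Rewrite as Factor → β Factor1 and Factor1 → α Factor1 | ε.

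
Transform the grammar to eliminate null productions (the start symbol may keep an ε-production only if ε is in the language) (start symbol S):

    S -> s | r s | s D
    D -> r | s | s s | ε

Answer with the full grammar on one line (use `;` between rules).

The nullable symbols are {D}.
ε ∉ L(G), so no ε-production is kept.

S -> s | r s | s D; D -> r | s | s s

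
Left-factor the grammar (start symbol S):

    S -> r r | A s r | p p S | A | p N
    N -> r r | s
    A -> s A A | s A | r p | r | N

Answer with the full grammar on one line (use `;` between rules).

S has alternatives sharing prefix 'A': factor to S → A S' with S' → s r | ε.
S has alternatives sharing prefix 'p': factor to S → p S'' with S'' → p S | N.
A has alternatives sharing prefix 's A': factor to A → s A A' with A' → A | ε.
A has alternatives sharing prefix 'r': factor to A → r A'' with A'' → p | ε.

S -> r r | A S' | p S''; N -> r r | s; A -> N | s A A' | r A''; S' -> s r | ε; S'' -> p S | N; A' -> A | ε; A'' -> p | ε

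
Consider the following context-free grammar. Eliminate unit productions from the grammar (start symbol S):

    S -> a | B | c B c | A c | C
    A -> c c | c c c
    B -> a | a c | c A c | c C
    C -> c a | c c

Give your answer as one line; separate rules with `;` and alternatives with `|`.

S -> a | a c | c A c | c C | c a | c c | c B c | A c; A -> c c | c c c; B -> a | a c | c A c | c C; C -> c a | c c

Unit pairs: S ⇒* {B, C}.
For every A with A ⇒* B via unit rules, add B's non-unit alternatives to A; then delete every rule of the form X → Y.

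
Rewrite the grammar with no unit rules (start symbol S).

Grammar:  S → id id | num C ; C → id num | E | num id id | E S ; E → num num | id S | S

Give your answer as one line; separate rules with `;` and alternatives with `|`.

S → id id | num C; C → num num | id S | id num | num id id | E S | id id | num C; E → num num | id S | id id | num C

Unit pairs: C ⇒* {E, S}; E ⇒* {S}.
For each unit pair (A, B), copy every non-unit production of B to A, then drop all unit productions.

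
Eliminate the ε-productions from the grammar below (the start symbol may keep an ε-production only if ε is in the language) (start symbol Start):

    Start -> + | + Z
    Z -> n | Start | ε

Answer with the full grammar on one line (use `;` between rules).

Start -> + | + Z; Z -> n | Start

Nullable nonterminals: {Z}.
ε ∉ L(G), so no ε-production is kept.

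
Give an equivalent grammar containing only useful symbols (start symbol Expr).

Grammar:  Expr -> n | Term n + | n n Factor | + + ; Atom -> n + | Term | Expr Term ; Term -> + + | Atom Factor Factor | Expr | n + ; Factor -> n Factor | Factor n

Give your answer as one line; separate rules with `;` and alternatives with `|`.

Generating nonterminals: {Atom, Expr, Term}.
Reachable from Expr after that: {Expr, Term}.
Removed useless symbols: {Atom, Factor} and every production mentioning them.

Expr -> n | Term n + | + +; Term -> + + | Expr | n +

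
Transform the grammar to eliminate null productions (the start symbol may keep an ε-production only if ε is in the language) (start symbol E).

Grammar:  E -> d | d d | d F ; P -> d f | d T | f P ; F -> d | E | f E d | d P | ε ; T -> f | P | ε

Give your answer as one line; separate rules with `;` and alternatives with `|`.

Nullable nonterminals: {F, T}.
ε ∉ L(G), so no ε-production is kept.
Add the nullable-subset variants: P → d T gives d T | d.

E -> d | d d | d F; P -> d f | d T | d | f P; F -> d | E | f E d | d P; T -> f | P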